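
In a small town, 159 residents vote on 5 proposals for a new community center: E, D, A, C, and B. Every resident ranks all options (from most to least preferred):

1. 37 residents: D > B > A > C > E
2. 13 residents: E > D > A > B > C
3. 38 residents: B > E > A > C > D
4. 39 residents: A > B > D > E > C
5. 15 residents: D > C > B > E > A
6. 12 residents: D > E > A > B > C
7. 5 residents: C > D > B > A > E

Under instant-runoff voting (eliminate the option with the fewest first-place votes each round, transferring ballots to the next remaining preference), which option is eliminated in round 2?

E

Round 1: E 13, D 64, A 39, C 5, B 38. Eliminate C.
Round 2: E 13, D 69, A 39, B 38. Eliminate E.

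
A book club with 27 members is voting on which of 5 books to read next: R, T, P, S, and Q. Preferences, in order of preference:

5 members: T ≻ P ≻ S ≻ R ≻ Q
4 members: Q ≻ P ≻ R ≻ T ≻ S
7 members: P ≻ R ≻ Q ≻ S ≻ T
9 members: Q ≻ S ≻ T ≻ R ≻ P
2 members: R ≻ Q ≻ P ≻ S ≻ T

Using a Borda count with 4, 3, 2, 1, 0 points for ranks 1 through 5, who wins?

R: 5·1 + 4·2 + 7·3 + 9·1 + 2·4 = 51
T: 5·4 + 4·1 + 7·0 + 9·2 + 2·0 = 42
P: 5·3 + 4·3 + 7·4 + 9·0 + 2·2 = 59
S: 5·2 + 4·0 + 7·1 + 9·3 + 2·1 = 46
Q: 5·0 + 4·4 + 7·2 + 9·4 + 2·3 = 72
Q has the highest Borda score (72).

Q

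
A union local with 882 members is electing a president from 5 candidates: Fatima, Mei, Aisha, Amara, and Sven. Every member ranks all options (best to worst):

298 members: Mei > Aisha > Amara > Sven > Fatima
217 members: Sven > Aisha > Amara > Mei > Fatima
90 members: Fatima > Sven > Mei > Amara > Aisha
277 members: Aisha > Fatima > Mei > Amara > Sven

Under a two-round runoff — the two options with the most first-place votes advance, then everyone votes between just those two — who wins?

Aisha

Round 1 first-place votes: Fatima 90, Mei 298, Aisha 277, Amara 0, Sven 217.
Mei and Aisha advance.
Runoff: Mei is preferred to Aisha by 388 voters; Aisha by 494.
Aisha wins the runoff.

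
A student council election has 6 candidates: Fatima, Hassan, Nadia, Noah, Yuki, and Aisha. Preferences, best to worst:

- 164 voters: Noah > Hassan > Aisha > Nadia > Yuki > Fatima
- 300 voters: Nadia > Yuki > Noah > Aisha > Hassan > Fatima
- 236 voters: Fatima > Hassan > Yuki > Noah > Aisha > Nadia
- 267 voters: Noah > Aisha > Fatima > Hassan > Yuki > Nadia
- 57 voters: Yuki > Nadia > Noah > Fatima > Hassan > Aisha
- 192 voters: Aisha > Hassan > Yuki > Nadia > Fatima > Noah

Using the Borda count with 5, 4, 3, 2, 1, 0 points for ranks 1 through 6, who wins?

Fatima: 164·0 + 300·0 + 236·5 + 267·3 + 57·2 + 192·1 = 2287
Hassan: 164·4 + 300·1 + 236·4 + 267·2 + 57·1 + 192·4 = 3259
Nadia: 164·2 + 300·5 + 236·0 + 267·0 + 57·4 + 192·2 = 2440
Noah: 164·5 + 300·3 + 236·2 + 267·5 + 57·3 + 192·0 = 3698
Yuki: 164·1 + 300·4 + 236·3 + 267·1 + 57·5 + 192·3 = 3200
Aisha: 164·3 + 300·2 + 236·1 + 267·4 + 57·0 + 192·5 = 3356
Noah has the highest Borda score (3698).

Noah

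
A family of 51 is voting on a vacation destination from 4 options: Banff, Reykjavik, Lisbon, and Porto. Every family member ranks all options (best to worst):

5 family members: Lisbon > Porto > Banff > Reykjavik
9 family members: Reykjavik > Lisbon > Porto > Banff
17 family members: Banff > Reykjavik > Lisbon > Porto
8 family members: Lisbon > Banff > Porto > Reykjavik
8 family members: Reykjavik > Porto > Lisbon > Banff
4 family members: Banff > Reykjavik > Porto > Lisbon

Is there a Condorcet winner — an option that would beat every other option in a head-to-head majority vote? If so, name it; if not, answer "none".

Checking pairwise contests:
Lisbon beats Banff 30–21.
Banff beats Reykjavik 34–17.
Reykjavik beats Lisbon 38–13.
Banff beats Porto 29–22.
Every option loses at least one head-to-head, so there is no Condorcet winner.

none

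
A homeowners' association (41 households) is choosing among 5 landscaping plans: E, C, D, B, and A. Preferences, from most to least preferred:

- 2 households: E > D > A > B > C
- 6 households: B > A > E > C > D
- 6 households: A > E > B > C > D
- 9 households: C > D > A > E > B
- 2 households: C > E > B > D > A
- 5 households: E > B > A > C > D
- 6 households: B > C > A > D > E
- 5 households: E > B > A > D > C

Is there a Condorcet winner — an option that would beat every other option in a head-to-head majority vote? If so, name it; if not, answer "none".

none

Checking pairwise contests:
A beats E 27–14.
E beats C 24–17.
E beats D 26–15.
E beats B 29–12.
B beats A 24–17.
Every option loses at least one head-to-head, so there is no Condorcet winner.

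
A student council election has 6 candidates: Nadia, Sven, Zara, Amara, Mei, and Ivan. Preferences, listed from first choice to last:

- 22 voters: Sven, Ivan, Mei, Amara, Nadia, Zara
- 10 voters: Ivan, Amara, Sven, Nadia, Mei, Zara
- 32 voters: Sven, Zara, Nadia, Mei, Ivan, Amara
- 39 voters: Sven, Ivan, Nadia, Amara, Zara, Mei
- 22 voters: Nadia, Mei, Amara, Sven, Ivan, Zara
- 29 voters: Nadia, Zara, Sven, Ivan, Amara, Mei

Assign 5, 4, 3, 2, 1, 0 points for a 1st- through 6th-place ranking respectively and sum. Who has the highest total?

Nadia: 22·1 + 10·2 + 32·3 + 39·3 + 22·5 + 29·5 = 510
Sven: 22·5 + 10·3 + 32·5 + 39·5 + 22·2 + 29·3 = 626
Zara: 22·0 + 10·0 + 32·4 + 39·1 + 22·0 + 29·4 = 283
Amara: 22·2 + 10·4 + 32·0 + 39·2 + 22·3 + 29·1 = 257
Mei: 22·3 + 10·1 + 32·2 + 39·0 + 22·4 + 29·0 = 228
Ivan: 22·4 + 10·5 + 32·1 + 39·4 + 22·1 + 29·2 = 406
Sven has the highest Borda score (626).

Sven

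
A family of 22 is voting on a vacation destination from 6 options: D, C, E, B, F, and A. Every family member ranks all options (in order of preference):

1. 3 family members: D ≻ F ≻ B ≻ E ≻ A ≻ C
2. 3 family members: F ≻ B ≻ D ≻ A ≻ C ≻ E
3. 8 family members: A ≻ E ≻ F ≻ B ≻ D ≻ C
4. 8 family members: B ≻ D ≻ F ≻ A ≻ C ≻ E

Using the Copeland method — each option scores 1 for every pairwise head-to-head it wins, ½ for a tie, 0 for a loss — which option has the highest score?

F

D: beats C, E, and A; ties F; loses to B → score 3.5.
C: ties E; loses to D, B, F, and A → score 0.5.
E: ties C; loses to D, B, F, and A → score 0.5.
B: beats D, C, E, and A; loses to F → score 4.
F: beats C, E, B, and A; ties D → score 4.5.
A: beats C and E; loses to D, B, and F → score 2.
F has the best pairwise record.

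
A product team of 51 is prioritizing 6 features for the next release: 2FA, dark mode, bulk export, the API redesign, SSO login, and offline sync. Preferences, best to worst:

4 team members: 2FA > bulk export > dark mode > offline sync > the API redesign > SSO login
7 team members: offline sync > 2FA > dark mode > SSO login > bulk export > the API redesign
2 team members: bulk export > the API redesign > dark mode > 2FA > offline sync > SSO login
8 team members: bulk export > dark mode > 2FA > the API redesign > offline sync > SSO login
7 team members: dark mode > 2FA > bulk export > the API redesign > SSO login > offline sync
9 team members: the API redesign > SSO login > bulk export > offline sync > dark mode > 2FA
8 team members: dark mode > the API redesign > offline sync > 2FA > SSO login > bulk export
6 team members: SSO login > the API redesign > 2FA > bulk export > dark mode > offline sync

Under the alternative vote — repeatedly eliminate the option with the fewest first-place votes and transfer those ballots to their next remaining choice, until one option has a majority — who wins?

Round 1: 2FA 4, dark mode 15, bulk export 10, the API redesign 9, SSO login 6, offline sync 7. Eliminate 2FA.
Round 2: dark mode 15, bulk export 14, the API redesign 9, SSO login 6, offline sync 7. Eliminate SSO login.
Round 3: dark mode 15, bulk export 14, the API redesign 15, offline sync 7. Eliminate offline sync.
Round 4: dark mode 22, bulk export 14, the API redesign 15. Eliminate bulk export.
Round 5: dark mode 34, the API redesign 17. Dark mode has a majority.

dark mode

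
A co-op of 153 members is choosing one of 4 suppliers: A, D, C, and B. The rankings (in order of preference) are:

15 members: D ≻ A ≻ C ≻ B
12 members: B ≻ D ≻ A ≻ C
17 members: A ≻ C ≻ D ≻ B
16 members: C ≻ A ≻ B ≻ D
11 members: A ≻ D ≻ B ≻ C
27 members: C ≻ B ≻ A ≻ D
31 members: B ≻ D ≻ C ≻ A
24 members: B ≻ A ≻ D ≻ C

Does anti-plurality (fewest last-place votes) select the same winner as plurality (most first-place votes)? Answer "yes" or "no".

no

Anti-plurality — last-place votes: A 31, D 43, C 47, B 32. Winner: A.
Plurality — first-place votes: A 28, D 15, C 43, B 67. Winner: B.
The two methods disagree.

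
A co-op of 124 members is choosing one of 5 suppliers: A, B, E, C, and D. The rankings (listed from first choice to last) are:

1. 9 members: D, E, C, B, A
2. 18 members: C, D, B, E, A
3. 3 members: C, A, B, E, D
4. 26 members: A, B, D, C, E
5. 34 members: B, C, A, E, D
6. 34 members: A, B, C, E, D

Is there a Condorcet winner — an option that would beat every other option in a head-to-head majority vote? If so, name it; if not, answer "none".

Checking pairwise contests:
C beats A 64–60.
A beats B 63–61.
A beats E 97–27.
B beats C 94–30.
A beats D 97–27.
Every option loses at least one head-to-head, so there is no Condorcet winner.

none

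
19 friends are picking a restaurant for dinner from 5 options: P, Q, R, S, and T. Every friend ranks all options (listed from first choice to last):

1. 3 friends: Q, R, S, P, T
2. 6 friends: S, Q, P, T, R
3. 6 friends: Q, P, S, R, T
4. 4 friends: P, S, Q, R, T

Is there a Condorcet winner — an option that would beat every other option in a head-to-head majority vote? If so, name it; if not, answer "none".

Checking pairwise contests:
Q beats P 15–4.
S beats Q 10–9.
P beats R 16–3.
P beats S 10–9.
P beats T 19–0.
Every option loses at least one head-to-head, so there is no Condorcet winner.

none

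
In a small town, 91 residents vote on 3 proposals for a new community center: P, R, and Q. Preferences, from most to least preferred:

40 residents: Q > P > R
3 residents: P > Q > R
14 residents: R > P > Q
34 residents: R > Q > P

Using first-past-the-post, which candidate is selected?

First-place votes: P 3, R 48, Q 40.
R has the most first-place votes.

R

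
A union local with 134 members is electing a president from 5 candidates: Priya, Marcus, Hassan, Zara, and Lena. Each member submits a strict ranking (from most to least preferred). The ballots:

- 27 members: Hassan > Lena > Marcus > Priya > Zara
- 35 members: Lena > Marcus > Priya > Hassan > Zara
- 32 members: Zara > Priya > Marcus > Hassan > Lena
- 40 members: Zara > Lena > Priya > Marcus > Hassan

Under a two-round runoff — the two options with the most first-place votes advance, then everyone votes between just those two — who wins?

Round 1 first-place votes: Priya 0, Marcus 0, Hassan 27, Zara 72, Lena 35.
Zara and Lena advance.
Runoff: Zara is preferred to Lena by 72 voters; Lena by 62.
Zara wins the runoff.

Zara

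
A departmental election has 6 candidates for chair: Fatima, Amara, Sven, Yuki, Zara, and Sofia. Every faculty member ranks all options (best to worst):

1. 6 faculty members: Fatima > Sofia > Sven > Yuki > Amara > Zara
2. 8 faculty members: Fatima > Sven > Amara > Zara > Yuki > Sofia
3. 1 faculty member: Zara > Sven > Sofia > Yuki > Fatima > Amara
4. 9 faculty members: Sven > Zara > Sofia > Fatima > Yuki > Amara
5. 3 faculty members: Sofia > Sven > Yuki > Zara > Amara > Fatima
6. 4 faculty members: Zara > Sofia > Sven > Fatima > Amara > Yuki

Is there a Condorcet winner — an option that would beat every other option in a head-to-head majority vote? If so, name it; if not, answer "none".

Sven vs Fatima: 17–14 for Sven.
Sven vs Amara: 31–0 for Sven.
Sven vs Yuki: 31–0 for Sven.
Sven vs Zara: 26–5 for Sven.
Sven vs Sofia: 18–13 for Sven.
Sven beats every other option head-to-head.

Sven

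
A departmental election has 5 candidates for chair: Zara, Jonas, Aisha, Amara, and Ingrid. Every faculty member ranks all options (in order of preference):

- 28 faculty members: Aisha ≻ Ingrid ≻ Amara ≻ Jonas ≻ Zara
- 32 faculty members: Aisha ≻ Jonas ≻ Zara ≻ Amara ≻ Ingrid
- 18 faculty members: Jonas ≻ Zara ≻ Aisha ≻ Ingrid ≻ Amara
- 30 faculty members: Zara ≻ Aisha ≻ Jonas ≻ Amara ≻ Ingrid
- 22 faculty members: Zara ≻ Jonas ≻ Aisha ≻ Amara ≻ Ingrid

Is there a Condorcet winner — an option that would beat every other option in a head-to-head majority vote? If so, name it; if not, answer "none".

none

Checking pairwise contests:
Jonas beats Zara 78–52.
Aisha beats Jonas 90–40.
Zara beats Aisha 70–60.
Zara beats Amara 102–28.
Zara beats Ingrid 102–28.
Every option loses at least one head-to-head, so there is no Condorcet winner.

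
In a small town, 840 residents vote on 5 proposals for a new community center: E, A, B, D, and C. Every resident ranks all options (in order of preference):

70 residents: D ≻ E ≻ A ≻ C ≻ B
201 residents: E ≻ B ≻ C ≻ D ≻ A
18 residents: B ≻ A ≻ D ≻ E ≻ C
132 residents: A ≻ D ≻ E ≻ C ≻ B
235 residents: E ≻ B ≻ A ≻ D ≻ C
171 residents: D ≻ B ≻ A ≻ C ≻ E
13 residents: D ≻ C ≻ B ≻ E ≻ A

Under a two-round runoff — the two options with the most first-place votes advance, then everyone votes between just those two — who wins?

E

Round 1 first-place votes: E 436, A 132, B 18, D 254, C 0.
E and D advance.
Runoff: E is preferred to D by 436 voters; D by 404.
E wins the runoff.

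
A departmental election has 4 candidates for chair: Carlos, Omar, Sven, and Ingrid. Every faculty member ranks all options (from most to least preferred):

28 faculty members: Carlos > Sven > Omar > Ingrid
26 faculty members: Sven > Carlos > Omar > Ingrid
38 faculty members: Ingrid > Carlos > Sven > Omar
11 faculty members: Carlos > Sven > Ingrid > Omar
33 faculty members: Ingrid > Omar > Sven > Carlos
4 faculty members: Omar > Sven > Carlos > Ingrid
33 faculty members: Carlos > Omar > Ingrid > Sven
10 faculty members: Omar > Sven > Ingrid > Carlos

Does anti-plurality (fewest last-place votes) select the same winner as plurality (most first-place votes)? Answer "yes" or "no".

Anti-plurality — last-place votes: Carlos 43, Omar 49, Sven 33, Ingrid 58. Winner: Sven.
Plurality — first-place votes: Carlos 72, Omar 14, Sven 26, Ingrid 71. Winner: Carlos.
The two methods disagree.

no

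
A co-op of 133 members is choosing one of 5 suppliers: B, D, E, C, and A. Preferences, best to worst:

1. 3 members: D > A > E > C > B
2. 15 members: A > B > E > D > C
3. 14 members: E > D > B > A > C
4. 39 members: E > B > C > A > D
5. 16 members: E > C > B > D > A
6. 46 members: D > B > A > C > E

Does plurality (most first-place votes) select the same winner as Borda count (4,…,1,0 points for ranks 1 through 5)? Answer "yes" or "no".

no

Plurality — first-place votes: B 0, D 49, E 69, C 0, A 15. Winner: E.
Borda — scores: B 360, D 269, E 312, C 175, A 214. Winner: B.
The two methods disagree.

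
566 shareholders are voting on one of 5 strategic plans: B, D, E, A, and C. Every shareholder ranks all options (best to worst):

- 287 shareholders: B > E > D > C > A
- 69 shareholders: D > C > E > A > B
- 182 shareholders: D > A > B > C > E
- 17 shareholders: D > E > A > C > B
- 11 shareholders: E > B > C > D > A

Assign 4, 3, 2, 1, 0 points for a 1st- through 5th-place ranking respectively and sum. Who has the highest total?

D

B: 287·4 + 69·0 + 182·2 + 17·0 + 11·3 = 1545
D: 287·2 + 69·4 + 182·4 + 17·4 + 11·1 = 1657
E: 287·3 + 69·2 + 182·0 + 17·3 + 11·4 = 1094
A: 287·0 + 69·1 + 182·3 + 17·2 + 11·0 = 649
C: 287·1 + 69·3 + 182·1 + 17·1 + 11·2 = 715
D has the highest Borda score (1657).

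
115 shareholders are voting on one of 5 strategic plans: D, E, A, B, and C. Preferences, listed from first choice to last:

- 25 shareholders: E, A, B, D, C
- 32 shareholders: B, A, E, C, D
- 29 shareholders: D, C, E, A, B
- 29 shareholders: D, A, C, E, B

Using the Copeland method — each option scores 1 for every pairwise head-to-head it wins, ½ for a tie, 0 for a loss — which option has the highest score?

D

D: beats E, A, B, and C → score 4.
E: beats B; loses to D, A, and C → score 1.
A: beats E, B, and C; loses to D → score 3.
B: loses to D, E, A, and C → score 0.
C: beats E and B; loses to D and A → score 2.
D has the best pairwise record.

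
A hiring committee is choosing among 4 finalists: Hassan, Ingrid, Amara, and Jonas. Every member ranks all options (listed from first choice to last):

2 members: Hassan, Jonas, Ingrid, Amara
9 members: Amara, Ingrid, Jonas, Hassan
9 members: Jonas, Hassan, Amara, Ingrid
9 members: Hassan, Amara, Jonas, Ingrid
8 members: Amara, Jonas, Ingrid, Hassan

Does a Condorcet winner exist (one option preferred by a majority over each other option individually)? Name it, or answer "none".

none

Checking pairwise contests:
Jonas beats Hassan 26–11.
Hassan beats Ingrid 20–17.
Hassan beats Amara 20–17.
Amara beats Jonas 26–11.
Every option loses at least one head-to-head, so there is no Condorcet winner.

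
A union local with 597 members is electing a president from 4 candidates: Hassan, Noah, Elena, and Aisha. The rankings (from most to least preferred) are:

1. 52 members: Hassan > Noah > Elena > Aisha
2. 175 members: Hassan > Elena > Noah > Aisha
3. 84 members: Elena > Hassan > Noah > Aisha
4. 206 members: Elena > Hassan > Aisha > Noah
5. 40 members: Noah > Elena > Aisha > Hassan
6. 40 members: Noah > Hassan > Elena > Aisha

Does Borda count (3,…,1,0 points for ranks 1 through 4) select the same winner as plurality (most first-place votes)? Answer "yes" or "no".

Borda — scores: Hassan 1341, Noah 603, Elena 1392, Aisha 246. Winner: Elena.
Plurality — first-place votes: Hassan 227, Noah 80, Elena 290, Aisha 0. Winner: Elena.
The two methods agree.

yes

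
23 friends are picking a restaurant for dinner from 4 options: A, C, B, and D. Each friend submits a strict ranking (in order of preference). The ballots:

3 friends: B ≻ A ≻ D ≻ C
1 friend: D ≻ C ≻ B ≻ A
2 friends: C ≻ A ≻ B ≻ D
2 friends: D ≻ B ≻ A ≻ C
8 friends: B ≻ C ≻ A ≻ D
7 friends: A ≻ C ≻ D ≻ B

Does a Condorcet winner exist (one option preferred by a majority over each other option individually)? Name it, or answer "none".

B

B vs A: 14–9 for B.
B vs C: 13–10 for B.
B vs D: 13–10 for B.
B beats every other option head-to-head.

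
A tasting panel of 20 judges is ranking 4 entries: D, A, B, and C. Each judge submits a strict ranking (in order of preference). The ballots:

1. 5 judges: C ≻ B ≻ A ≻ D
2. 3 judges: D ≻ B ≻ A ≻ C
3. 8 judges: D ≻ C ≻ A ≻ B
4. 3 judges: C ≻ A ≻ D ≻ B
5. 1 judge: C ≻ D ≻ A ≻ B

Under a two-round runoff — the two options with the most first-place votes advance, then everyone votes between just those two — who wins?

Round 1 first-place votes: D 11, A 0, B 0, C 9.
D and C advance.
Runoff: D is preferred to C by 11 voters; C by 9.
D wins the runoff.

D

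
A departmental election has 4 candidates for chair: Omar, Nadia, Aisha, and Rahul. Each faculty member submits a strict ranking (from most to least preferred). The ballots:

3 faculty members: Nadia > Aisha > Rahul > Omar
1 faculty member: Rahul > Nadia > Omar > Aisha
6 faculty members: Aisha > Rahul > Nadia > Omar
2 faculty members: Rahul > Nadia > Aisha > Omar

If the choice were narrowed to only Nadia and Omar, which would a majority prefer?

Nadia

Voters preferring Nadia to Omar: 12; preferring Omar to Nadia: 0.
Nadia wins the head-to-head.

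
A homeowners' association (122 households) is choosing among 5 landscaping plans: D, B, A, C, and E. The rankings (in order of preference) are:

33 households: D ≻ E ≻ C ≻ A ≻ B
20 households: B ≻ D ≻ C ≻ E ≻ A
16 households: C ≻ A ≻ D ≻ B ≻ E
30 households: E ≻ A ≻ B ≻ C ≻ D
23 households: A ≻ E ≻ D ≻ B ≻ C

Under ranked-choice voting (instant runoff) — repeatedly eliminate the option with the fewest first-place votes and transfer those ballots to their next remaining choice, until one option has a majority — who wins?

Round 1: D 33, B 20, A 23, C 16, E 30. Eliminate C.
Round 2: D 33, B 20, A 39, E 30. Eliminate B.
Round 3: D 53, A 39, E 30. Eliminate E.
Round 4: D 53, A 69. A has a majority.

A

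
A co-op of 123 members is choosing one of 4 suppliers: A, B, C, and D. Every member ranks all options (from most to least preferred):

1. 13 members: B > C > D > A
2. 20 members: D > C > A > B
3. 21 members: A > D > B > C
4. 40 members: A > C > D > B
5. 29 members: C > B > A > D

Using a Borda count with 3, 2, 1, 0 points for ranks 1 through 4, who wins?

C

A: 13·0 + 20·1 + 21·3 + 40·3 + 29·1 = 232
B: 13·3 + 20·0 + 21·1 + 40·0 + 29·2 = 118
C: 13·2 + 20·2 + 21·0 + 40·2 + 29·3 = 233
D: 13·1 + 20·3 + 21·2 + 40·1 + 29·0 = 155
C has the highest Borda score (233).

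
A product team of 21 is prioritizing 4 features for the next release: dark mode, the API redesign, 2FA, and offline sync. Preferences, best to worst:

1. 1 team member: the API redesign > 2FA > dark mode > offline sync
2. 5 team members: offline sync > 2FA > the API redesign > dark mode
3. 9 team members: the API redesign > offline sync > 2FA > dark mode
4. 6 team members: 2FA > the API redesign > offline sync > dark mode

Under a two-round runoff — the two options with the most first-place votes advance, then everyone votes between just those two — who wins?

2FA

Round 1 first-place votes: dark mode 0, the API redesign 10, 2FA 6, offline sync 5.
the API redesign and 2FA advance.
Runoff: the API redesign is preferred to 2FA by 10 voters; 2FA by 11.
2FA wins the runoff.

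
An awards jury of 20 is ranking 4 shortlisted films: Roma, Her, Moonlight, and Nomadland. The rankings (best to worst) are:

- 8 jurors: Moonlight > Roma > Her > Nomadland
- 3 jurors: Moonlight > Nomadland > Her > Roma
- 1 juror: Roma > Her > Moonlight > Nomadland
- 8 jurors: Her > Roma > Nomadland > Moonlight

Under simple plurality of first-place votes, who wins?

First-place votes: Roma 1, Her 8, Moonlight 11, Nomadland 0.
Moonlight has the most first-place votes.

Moonlight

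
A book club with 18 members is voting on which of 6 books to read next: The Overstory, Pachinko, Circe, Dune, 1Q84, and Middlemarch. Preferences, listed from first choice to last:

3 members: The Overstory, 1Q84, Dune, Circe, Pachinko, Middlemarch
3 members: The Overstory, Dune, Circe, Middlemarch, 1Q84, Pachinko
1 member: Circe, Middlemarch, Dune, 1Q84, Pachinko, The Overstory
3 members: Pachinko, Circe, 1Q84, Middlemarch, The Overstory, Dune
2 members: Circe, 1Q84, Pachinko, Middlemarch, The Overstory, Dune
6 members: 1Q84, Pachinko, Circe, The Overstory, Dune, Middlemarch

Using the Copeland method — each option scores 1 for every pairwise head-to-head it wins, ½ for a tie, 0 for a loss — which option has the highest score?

1Q84

The Overstory: beats Dune and Middlemarch; loses to Pachinko, Circe, and 1Q84 → score 2.
Pachinko: beats The Overstory, Dune, and Middlemarch; ties Circe; loses to 1Q84 → score 3.5.
Circe: beats The Overstory, Dune, and Middlemarch; ties Pachinko and 1Q84 → score 4.
Dune: beats Middlemarch; loses to The Overstory, Pachinko, Circe, and 1Q84 → score 1.
1Q84: beats The Overstory, Pachinko, Dune, and Middlemarch; ties Circe → score 4.5.
Middlemarch: loses to The Overstory, Pachinko, Circe, Dune, and 1Q84 → score 0.
1Q84 has the best pairwise record.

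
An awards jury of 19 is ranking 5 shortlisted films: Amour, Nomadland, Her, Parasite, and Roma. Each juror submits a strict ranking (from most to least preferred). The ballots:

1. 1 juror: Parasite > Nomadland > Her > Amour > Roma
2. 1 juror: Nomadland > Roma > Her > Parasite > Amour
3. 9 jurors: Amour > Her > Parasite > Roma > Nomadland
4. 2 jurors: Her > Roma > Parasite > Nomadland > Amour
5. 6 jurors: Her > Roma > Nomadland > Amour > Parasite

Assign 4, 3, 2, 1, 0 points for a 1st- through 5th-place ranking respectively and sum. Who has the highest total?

Her

Amour: 1·1 + 1·0 + 9·4 + 2·0 + 6·1 = 43
Nomadland: 1·3 + 1·4 + 9·0 + 2·1 + 6·2 = 21
Her: 1·2 + 1·2 + 9·3 + 2·4 + 6·4 = 63
Parasite: 1·4 + 1·1 + 9·2 + 2·2 + 6·0 = 27
Roma: 1·0 + 1·3 + 9·1 + 2·3 + 6·3 = 36
Her has the highest Borda score (63).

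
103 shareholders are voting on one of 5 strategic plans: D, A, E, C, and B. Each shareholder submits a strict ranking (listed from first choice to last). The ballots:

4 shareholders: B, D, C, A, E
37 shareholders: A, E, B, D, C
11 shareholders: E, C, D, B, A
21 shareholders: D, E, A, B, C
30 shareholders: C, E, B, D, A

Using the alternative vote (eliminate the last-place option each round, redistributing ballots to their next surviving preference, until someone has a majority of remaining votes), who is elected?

Round 1: D 21, A 37, E 11, C 30, B 4. Eliminate B.
Round 2: D 25, A 37, E 11, C 30. Eliminate E.
Round 3: D 25, A 37, C 41. Eliminate D.
Round 4: A 58, C 45. A has a majority.

A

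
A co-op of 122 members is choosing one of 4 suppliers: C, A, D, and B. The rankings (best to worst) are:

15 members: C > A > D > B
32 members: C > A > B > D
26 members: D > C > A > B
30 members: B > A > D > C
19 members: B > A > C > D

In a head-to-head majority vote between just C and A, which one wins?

C

Voters preferring C to A: 73; preferring A to C: 49.
C wins the head-to-head.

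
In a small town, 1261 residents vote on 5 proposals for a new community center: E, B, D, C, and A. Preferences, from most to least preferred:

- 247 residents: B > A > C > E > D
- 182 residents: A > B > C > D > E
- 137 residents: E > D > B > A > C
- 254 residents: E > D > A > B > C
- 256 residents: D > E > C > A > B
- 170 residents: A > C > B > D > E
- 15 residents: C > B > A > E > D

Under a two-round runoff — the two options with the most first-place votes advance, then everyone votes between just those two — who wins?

Round 1 first-place votes: E 391, B 247, D 256, C 15, A 352.
E and A advance.
Runoff: E is preferred to A by 647 voters; A by 614.
E wins the runoff.

E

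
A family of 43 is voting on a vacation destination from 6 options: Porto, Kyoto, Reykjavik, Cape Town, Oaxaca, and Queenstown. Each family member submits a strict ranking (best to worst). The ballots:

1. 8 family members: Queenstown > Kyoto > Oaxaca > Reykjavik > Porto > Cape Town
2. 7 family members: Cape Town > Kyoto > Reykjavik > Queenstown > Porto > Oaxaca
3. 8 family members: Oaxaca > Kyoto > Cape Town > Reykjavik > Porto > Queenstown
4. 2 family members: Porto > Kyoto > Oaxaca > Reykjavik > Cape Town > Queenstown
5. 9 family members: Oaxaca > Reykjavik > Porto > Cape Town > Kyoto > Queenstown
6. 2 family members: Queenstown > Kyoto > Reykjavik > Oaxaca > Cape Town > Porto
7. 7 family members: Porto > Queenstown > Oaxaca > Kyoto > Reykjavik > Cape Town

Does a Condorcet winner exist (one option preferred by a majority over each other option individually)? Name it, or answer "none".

Checking pairwise contests:
Kyoto beats Porto 25–18.
Oaxaca beats Kyoto 24–19.
Kyoto beats Reykjavik 34–9.
Porto beats Cape Town 26–17.
Queenstown beats Oaxaca 24–19.
Porto beats Queenstown 26–17.
Every option loses at least one head-to-head, so there is no Condorcet winner.

none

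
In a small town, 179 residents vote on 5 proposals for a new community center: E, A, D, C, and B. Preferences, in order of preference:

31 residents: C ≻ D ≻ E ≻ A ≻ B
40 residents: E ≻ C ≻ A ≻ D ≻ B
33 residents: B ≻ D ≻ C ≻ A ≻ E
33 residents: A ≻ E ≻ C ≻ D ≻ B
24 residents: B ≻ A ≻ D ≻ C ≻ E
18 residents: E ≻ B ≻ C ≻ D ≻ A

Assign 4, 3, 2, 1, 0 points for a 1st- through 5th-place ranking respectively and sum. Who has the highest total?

C

E: 31·2 + 40·4 + 33·0 + 33·3 + 24·0 + 18·4 = 393
A: 31·1 + 40·2 + 33·1 + 33·4 + 24·3 + 18·0 = 348
D: 31·3 + 40·1 + 33·3 + 33·1 + 24·2 + 18·1 = 331
C: 31·4 + 40·3 + 33·2 + 33·2 + 24·1 + 18·2 = 436
B: 31·0 + 40·0 + 33·4 + 33·0 + 24·4 + 18·3 = 282
C has the highest Borda score (436).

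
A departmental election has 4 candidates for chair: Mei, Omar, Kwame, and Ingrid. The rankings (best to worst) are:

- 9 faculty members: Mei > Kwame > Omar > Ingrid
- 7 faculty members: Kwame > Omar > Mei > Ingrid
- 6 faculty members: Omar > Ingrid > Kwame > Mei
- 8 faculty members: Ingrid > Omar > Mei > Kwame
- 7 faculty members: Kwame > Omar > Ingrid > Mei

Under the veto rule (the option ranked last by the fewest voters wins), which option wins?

Last-place votes: Mei 13, Omar 0, Kwame 8, Ingrid 16.
Omar is ranked last by the fewest voters, so Omar wins.

Omar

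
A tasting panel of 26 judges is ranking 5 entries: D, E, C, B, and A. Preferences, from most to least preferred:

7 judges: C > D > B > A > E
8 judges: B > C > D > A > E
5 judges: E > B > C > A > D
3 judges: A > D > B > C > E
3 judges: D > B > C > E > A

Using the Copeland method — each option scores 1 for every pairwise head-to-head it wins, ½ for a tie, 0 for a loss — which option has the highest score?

D: beats E and A; ties B; loses to C → score 2.5.
E: loses to D, C, B, and A → score 0.
C: beats D, E, and A; loses to B → score 3.
B: beats E, C, and A; ties D → score 3.5.
A: beats E; loses to D, C, and B → score 1.
B has the best pairwise record.

B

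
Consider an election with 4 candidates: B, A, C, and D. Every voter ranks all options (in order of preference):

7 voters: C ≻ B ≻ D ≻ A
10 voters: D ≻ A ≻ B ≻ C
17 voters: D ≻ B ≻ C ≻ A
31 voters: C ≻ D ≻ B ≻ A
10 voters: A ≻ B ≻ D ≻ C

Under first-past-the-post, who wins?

First-place votes: B 0, A 10, C 38, D 27.
C has the most first-place votes.

C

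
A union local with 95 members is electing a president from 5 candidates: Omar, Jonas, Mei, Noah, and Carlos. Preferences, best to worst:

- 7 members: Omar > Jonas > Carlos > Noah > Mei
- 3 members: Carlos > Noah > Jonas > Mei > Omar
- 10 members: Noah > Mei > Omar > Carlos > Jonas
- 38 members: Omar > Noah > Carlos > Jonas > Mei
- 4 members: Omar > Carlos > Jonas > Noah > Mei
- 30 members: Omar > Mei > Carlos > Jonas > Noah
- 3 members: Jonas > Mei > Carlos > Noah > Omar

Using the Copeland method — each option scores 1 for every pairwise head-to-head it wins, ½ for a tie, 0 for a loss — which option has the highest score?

Omar

Omar: beats Jonas, Mei, Noah, and Carlos → score 4.
Jonas: beats Mei; loses to Omar, Noah, and Carlos → score 1.
Mei: loses to Omar, Jonas, Noah, and Carlos → score 0.
Noah: beats Jonas, Mei, and Carlos; loses to Omar → score 3.
Carlos: beats Jonas and Mei; loses to Omar and Noah → score 2.
Omar has the best pairwise record.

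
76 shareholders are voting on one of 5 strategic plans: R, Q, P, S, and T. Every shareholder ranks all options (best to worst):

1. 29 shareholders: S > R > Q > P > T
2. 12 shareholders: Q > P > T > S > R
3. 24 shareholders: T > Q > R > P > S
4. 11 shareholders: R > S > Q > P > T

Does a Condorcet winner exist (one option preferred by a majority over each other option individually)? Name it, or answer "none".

S

S vs R: 41–35 for S.
S vs Q: 40–36 for S.
S vs P: 40–36 for S.
S vs T: 40–36 for S.
S beats every other option head-to-head.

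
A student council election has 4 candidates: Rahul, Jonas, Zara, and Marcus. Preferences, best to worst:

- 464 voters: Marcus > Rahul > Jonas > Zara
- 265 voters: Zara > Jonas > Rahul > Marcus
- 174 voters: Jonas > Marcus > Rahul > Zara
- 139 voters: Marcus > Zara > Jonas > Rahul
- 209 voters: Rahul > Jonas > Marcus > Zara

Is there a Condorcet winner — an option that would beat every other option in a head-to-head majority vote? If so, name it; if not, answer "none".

none

Checking pairwise contests:
Marcus beats Rahul 777–474.
Rahul beats Jonas 673–578.
Rahul beats Zara 847–404.
Jonas beats Marcus 648–603.
Every option loses at least one head-to-head, so there is no Condorcet winner.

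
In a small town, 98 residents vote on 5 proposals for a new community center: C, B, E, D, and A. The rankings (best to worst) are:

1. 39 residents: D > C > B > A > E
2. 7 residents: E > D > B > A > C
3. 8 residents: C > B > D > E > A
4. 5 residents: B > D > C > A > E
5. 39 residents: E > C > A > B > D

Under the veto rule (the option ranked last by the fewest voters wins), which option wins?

Last-place votes: C 7, B 0, E 44, D 39, A 8.
B is ranked last by the fewest voters, so B wins.

B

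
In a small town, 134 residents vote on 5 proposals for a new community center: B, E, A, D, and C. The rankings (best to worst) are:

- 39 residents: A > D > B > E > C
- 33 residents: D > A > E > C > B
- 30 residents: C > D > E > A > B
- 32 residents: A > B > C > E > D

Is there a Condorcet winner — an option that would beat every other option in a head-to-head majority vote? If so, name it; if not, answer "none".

A

A vs B: 134–0 for A.
A vs E: 104–30 for A.
A vs D: 71–63 for A.
A vs C: 104–30 for A.
A beats every other option head-to-head.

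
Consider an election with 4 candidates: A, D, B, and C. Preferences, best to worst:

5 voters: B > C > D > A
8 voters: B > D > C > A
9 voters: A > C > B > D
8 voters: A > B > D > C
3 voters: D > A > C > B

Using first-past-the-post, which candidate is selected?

First-place votes: A 17, D 3, B 13, C 0.
A has the most first-place votes.

A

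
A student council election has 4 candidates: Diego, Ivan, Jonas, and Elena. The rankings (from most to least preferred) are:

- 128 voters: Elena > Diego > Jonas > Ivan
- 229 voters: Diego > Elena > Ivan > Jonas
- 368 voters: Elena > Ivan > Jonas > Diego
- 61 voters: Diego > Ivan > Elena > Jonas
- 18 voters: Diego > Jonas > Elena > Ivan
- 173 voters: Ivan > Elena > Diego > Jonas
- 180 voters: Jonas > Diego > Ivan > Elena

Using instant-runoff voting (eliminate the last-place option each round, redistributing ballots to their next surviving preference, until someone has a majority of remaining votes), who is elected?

Elena

Round 1: Diego 308, Ivan 173, Jonas 180, Elena 496. Eliminate Ivan.
Round 2: Diego 308, Jonas 180, Elena 669. Elena has a majority.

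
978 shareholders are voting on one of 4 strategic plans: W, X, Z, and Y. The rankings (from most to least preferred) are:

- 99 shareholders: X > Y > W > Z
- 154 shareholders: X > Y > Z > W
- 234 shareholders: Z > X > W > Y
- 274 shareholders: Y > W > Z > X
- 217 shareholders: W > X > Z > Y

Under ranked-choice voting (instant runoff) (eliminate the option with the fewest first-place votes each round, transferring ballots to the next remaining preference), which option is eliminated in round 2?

Z

Round 1: W 217, X 253, Z 234, Y 274. Eliminate W.
Round 2: X 470, Z 234, Y 274. Eliminate Z.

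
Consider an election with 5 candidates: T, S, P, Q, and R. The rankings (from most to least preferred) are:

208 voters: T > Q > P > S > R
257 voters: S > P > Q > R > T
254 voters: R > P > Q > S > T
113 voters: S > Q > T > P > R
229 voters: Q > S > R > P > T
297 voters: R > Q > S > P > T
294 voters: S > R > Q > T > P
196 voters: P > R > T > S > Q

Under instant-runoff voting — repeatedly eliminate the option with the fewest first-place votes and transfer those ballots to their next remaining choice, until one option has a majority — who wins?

S

Round 1: T 208, S 664, P 196, Q 229, R 551. Eliminate P.
Round 2: T 208, S 664, Q 229, R 747. Eliminate T.
Round 3: S 664, Q 437, R 747. Eliminate Q.
Round 4: S 1101, R 747. S has a majority.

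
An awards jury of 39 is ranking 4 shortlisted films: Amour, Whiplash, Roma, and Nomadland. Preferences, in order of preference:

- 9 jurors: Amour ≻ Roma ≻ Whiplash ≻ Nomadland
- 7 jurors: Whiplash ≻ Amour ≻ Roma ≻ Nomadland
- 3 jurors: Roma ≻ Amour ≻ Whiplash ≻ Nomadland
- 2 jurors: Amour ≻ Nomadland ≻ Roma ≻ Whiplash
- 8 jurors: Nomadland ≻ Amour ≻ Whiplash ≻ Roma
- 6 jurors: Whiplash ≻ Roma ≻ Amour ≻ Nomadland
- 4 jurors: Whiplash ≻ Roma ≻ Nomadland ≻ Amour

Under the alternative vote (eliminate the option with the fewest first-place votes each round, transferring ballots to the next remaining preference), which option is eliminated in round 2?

Round 1: Amour 11, Whiplash 17, Roma 3, Nomadland 8. Eliminate Roma.
Round 2: Amour 14, Whiplash 17, Nomadland 8. Eliminate Nomadland.

Nomadland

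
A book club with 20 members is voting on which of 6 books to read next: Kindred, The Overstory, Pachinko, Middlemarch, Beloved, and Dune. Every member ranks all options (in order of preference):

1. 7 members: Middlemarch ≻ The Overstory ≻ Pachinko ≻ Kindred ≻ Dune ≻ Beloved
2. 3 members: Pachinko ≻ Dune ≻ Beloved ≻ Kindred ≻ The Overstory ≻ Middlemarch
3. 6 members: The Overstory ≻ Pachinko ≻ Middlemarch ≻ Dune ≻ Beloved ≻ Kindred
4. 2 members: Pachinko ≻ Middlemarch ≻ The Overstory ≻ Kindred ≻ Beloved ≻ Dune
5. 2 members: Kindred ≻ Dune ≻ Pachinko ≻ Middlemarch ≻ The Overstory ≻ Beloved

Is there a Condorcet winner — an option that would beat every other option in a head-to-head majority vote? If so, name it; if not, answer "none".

Checking pairwise contests:
The Overstory beats Kindred 15–5.
Middlemarch beats The Overstory 11–9.
The Overstory beats Pachinko 13–7.
Pachinko beats Middlemarch 13–7.
Kindred beats Beloved 11–9.
Kindred beats Dune 11–9.
Every option loses at least one head-to-head, so there is no Condorcet winner.

none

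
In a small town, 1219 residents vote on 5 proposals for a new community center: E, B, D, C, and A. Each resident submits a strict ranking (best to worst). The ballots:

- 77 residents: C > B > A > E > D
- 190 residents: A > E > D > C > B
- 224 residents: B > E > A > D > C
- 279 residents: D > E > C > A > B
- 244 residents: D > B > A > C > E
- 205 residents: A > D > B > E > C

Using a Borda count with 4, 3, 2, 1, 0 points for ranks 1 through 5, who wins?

E: 77·1 + 190·3 + 224·3 + 279·3 + 244·0 + 205·1 = 2361
B: 77·3 + 190·0 + 224·4 + 279·0 + 244·3 + 205·2 = 2269
D: 77·0 + 190·2 + 224·1 + 279·4 + 244·4 + 205·3 = 3311
C: 77·4 + 190·1 + 224·0 + 279·2 + 244·1 + 205·0 = 1300
A: 77·2 + 190·4 + 224·2 + 279·1 + 244·2 + 205·4 = 2949
D has the highest Borda score (3311).

D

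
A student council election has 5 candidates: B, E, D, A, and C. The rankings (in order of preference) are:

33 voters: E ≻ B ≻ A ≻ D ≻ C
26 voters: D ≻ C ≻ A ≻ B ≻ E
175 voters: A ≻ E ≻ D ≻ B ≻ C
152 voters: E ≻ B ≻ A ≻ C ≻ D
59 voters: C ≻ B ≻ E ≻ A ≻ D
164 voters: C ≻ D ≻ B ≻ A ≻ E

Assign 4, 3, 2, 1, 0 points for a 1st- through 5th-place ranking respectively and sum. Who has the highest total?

E

B: 33·3 + 26·1 + 175·1 + 152·3 + 59·3 + 164·2 = 1261
E: 33·4 + 26·0 + 175·3 + 152·4 + 59·2 + 164·0 = 1383
D: 33·1 + 26·4 + 175·2 + 152·0 + 59·0 + 164·3 = 979
A: 33·2 + 26·2 + 175·4 + 152·2 + 59·1 + 164·1 = 1345
C: 33·0 + 26·3 + 175·0 + 152·1 + 59·4 + 164·4 = 1122
E has the highest Borda score (1383).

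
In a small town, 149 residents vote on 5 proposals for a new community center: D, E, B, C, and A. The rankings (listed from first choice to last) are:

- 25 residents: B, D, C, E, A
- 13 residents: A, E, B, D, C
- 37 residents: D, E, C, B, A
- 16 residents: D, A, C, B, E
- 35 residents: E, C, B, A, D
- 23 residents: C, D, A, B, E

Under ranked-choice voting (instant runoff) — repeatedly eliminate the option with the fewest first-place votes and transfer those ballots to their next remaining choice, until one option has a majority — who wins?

Round 1: D 53, E 35, B 25, C 23, A 13. Eliminate A.
Round 2: D 53, E 48, B 25, C 23. Eliminate C.
Round 3: D 76, E 48, B 25. D has a majority.

D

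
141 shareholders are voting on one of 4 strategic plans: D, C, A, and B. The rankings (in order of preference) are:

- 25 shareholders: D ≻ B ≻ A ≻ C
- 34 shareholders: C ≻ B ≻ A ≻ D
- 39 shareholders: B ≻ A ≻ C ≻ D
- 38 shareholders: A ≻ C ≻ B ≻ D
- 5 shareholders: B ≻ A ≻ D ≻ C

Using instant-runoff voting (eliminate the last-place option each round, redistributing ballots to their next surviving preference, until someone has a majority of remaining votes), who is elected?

Round 1: D 25, C 34, A 38, B 44. Eliminate D.
Round 2: C 34, A 38, B 69. Eliminate C.
Round 3: A 38, B 103. B has a majority.

B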